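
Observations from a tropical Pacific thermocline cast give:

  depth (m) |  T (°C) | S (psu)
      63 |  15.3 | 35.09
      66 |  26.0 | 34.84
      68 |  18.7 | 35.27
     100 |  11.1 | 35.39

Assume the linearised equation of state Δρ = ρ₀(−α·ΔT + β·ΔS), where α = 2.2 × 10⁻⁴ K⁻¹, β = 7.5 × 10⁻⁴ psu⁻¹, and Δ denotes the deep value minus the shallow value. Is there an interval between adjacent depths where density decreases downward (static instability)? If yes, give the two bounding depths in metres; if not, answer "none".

63–66 m

Evaluate Δρ/ρ₀ = −αΔT + βΔS across each adjacent pair:
  63–66 m: −αΔT+βΔS = −(2.2 × 10⁻⁴)(+10.7)+(7.5 × 10⁻⁴)(-0.25) = -2.5 × 10⁻³ → UNSTABLE
  66–68 m: −αΔT+βΔS = −(2.2 × 10⁻⁴)(-7.3)+(7.5 × 10⁻⁴)(+0.43) = 1.9 × 10⁻³ → stable
  68–100 m: −αΔT+βΔS = −(2.2 × 10⁻⁴)(-7.6)+(7.5 × 10⁻⁴)(+0.12) = 1.8 × 10⁻³ → stable
The 63–66 m interval has Δρ < 0: lighter water underlies denser water.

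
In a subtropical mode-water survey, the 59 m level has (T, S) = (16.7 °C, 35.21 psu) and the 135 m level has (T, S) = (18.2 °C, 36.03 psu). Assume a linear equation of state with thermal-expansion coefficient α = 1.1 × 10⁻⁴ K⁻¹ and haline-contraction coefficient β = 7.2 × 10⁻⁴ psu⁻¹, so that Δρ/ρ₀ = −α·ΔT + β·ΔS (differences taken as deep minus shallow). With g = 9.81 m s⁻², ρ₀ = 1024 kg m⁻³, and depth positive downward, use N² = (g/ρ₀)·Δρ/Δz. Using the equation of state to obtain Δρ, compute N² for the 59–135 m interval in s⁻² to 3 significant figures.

5.49 × 10⁻⁵ s⁻²

ΔT = +1.5 K, ΔS = +0.82 psu (deep − shallow).
Δρ/ρ₀ = −αΔT + βΔS = -1.65 × 10⁻⁴ + 5.904 × 10⁻⁴ = 4.254 × 10⁻⁴, so Δρ ≈ 0.4356 kg m⁻³.
N² = (g/ρ₀)·Δρ/Δz = g·(Δρ/ρ₀)/Δz = 9.81 × 4.254 × 10⁻⁴ / 76 = 5.4910 × 10⁻⁵ s⁻² ≈ 5.49 × 10⁻⁵ s⁻².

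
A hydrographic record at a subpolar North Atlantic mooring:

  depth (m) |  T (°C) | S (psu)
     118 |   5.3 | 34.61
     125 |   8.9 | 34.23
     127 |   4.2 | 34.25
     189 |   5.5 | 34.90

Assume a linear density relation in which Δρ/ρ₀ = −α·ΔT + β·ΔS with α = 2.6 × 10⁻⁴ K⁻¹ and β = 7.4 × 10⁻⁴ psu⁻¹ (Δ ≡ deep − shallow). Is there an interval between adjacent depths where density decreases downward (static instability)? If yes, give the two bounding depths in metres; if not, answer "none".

Evaluate Δρ/ρ₀ = −αΔT + βΔS across each adjacent pair:
  118–125 m: −αΔT+βΔS = −(2.6 × 10⁻⁴)(+3.6)+(7.4 × 10⁻⁴)(-0.38) = -1.2 × 10⁻³ → UNSTABLE
  125–127 m: −αΔT+βΔS = −(2.6 × 10⁻⁴)(-4.7)+(7.4 × 10⁻⁴)(+0.02) = 1.2 × 10⁻³ → stable
  127–189 m: −αΔT+βΔS = −(2.6 × 10⁻⁴)(+1.3)+(7.4 × 10⁻⁴)(+0.65) = 1.4 × 10⁻⁴ → stable
The 118–125 m interval has Δρ < 0: lighter water underlies denser water.

118–125 m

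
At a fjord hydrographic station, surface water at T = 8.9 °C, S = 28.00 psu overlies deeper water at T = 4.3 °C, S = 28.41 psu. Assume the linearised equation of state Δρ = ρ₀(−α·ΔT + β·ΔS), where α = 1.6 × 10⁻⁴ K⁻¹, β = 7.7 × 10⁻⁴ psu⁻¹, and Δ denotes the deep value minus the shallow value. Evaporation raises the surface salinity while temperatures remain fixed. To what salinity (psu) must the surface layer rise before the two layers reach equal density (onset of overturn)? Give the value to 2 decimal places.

Neutral buoyancy requires −α(T_deep − T_surf) + β(S_deep − S_surf′) = 0.
S_surf′ = S_deep − (α/β)·ΔT = 28.41 − (1.6 × 10⁻⁴/7.7 × 10⁻⁴)·(-4.6) = 29.3658 psu.
Increase required: 29.3658 − 28.00 = 1.3658 psu.

29.37 psu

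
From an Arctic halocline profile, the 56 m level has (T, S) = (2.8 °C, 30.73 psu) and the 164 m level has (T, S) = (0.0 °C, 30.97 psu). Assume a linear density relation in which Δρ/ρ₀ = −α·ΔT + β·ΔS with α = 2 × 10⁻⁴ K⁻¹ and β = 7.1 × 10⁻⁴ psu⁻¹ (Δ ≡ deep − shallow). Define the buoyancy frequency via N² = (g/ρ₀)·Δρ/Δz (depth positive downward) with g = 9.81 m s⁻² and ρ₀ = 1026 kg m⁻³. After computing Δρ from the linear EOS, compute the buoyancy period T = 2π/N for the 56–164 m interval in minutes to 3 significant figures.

12.9 min

ΔT = -2.8 K, ΔS = +0.24 psu (deep − shallow).
Δρ/ρ₀ = −αΔT + βΔS = 5.60 × 10⁻⁴ + 1.704 × 10⁻⁴ = 7.304 × 10⁻⁴, so Δρ ≈ 0.7494 kg m⁻³.
N² = (g/ρ₀)·Δρ/Δz = g·(Δρ/ρ₀)/Δz = 9.81 × 7.304 × 10⁻⁴ / 108 = 6.6345 × 10⁻⁵ s⁻².
N = √(6.6345 × 10⁻⁵) = 8.1452 × 10⁻³ rad s⁻¹ → T = 2π/N = 771.40 s = 12.857 min ≈ 12.9 min.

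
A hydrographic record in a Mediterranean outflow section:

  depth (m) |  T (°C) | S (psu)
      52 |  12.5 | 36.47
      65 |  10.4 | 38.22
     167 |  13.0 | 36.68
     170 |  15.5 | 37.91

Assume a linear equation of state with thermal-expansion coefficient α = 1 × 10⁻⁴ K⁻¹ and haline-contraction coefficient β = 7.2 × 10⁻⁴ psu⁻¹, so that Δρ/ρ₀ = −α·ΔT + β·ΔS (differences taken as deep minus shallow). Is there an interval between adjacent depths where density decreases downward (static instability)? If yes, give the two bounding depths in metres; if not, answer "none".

65–167 m

Evaluate Δρ/ρ₀ = −αΔT + βΔS across each adjacent pair:
  52–65 m: −αΔT+βΔS = −(1 × 10⁻⁴)(-2.1)+(7.2 × 10⁻⁴)(+1.75) = 1.5 × 10⁻³ → stable
  65–167 m: −αΔT+βΔS = −(1 × 10⁻⁴)(+2.6)+(7.2 × 10⁻⁴)(-1.54) = -1.4 × 10⁻³ → UNSTABLE
  167–170 m: −αΔT+βΔS = −(1 × 10⁻⁴)(+2.5)+(7.2 × 10⁻⁴)(+1.23) = 6.4 × 10⁻⁴ → stable
The 65–167 m interval has Δρ < 0: lighter water underlies denser water.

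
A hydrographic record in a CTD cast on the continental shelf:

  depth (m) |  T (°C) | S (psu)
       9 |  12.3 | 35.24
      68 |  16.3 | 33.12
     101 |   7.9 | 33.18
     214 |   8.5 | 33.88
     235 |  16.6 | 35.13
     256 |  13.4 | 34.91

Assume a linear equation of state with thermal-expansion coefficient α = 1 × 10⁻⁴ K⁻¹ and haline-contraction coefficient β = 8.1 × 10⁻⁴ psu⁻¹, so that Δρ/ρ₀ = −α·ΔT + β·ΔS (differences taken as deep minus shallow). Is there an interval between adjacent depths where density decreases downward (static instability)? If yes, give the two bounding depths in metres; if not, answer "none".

9–68 m

Evaluate Δρ/ρ₀ = −αΔT + βΔS across each adjacent pair:
  9–68 m: −αΔT+βΔS = −(1 × 10⁻⁴)(+4.0)+(8.1 × 10⁻⁴)(-2.12) = -2.1 × 10⁻³ → UNSTABLE
  68–101 m: −αΔT+βΔS = −(1 × 10⁻⁴)(-8.4)+(8.1 × 10⁻⁴)(+0.06) = 8.9 × 10⁻⁴ → stable
  101–214 m: −αΔT+βΔS = −(1 × 10⁻⁴)(+0.6)+(8.1 × 10⁻⁴)(+0.70) = 5.1 × 10⁻⁴ → stable
  214–235 m: −αΔT+βΔS = −(1 × 10⁻⁴)(+8.1)+(8.1 × 10⁻⁴)(+1.25) = 2.0 × 10⁻⁴ → stable
  235–256 m: −αΔT+βΔS = −(1 × 10⁻⁴)(-3.2)+(8.1 × 10⁻⁴)(-0.22) = 1.4 × 10⁻⁴ → stable
The 9–68 m interval has Δρ < 0: lighter water underlies denser water.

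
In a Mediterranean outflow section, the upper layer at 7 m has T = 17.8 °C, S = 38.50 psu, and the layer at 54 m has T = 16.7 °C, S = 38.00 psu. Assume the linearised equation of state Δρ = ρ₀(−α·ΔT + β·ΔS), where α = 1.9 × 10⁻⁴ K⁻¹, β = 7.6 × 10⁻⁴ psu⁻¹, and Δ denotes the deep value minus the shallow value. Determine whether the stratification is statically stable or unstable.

unstable

ΔT = 16.7 − 17.8 = -1.1 K and ΔS = 38.00 − 38.50 = -0.50 psu (deep − shallow).
−αΔT = 2.09 × 10⁻⁴; βΔS = -3.80 × 10⁻⁴; sum Δρ/ρ₀ = -1.71 × 10⁻⁴.
Δρ/ρ₀ < 0, so Δρ < 0: deeper water is lighter → statically unstable; the column would overturn.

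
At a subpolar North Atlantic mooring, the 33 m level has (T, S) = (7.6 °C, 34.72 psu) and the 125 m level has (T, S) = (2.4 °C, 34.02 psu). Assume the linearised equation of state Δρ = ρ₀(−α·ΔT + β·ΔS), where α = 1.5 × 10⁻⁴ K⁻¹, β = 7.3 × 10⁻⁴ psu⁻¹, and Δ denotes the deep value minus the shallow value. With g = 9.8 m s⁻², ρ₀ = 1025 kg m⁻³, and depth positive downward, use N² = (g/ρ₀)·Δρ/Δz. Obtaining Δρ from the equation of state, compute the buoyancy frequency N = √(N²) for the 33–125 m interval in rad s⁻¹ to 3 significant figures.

ΔT = -5.2 K, ΔS = -0.70 psu (deep − shallow).
Δρ/ρ₀ = −αΔT + βΔS = 7.80 × 10⁻⁴ − 5.11 × 10⁻⁴ = 2.69 × 10⁻⁴, so Δρ ≈ 0.2757 kg m⁻³.
N² = (g/ρ₀)·Δρ/Δz = g·(Δρ/ρ₀)/Δz = 9.8 × 2.69 × 10⁻⁴ / 92 = 2.8654 × 10⁻⁵ s⁻².
N = √(2.8654 × 10⁻⁵) = 5.3529 × 10⁻³ rad s⁻¹ ≈ 5.35 × 10⁻³ rad s⁻¹.

5.35 × 10⁻³ rad s⁻¹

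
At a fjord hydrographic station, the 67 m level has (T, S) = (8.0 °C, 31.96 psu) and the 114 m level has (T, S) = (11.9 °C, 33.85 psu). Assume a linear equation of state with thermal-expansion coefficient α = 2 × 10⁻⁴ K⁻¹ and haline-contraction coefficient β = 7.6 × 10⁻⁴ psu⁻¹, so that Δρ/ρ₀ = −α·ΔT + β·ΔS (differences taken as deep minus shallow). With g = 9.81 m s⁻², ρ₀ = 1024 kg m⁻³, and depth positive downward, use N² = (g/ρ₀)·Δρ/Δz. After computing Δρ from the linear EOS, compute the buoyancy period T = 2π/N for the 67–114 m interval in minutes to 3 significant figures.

8.95 min

ΔT = +3.9 K, ΔS = +1.89 psu (deep − shallow).
Δρ/ρ₀ = −αΔT + βΔS = -7.80 × 10⁻⁴ + 1.4364 × 10⁻³ = 6.564 × 10⁻⁴, so Δρ ≈ 0.6722 kg m⁻³.
N² = (g/ρ₀)·Δρ/Δz = g·(Δρ/ρ₀)/Δz = 9.81 × 6.564 × 10⁻⁴ / 47 = 1.3701 × 10⁻⁴ s⁻².
N = √(1.3701 × 10⁻⁴) = 0.011705 rad s⁻¹ → T = 2π/N = 536.79 s = 8.9465 min ≈ 8.95 min.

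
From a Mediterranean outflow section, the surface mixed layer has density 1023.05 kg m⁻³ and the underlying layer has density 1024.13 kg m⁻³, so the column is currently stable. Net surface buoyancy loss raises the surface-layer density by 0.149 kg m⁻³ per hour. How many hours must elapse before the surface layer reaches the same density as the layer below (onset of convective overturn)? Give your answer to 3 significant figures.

Density deficit of the surface layer: 1024.13 − 1023.05 = 1.08 kg m⁻³.
Required change = 1.08 / 0.149 = 7.25 hours.

7.25 hours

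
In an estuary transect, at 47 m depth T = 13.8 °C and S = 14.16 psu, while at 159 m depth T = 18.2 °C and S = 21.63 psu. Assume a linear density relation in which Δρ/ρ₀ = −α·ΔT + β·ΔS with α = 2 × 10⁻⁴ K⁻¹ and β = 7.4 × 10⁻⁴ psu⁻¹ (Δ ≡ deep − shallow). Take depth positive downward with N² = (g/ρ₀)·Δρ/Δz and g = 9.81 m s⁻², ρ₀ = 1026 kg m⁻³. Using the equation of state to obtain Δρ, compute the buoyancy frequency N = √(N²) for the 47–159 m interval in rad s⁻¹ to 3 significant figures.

ΔT = +4.4 K, ΔS = +7.47 psu (deep − shallow).
Δρ/ρ₀ = −αΔT + βΔS = -8.80 × 10⁻⁴ + 5.5278 × 10⁻³ = 4.6478 × 10⁻³, so Δρ ≈ 4.769 kg m⁻³.
N² = (g/ρ₀)·Δρ/Δz = g·(Δρ/ρ₀)/Δz = 9.81 × 4.6478 × 10⁻³ / 112 = 4.0710 × 10⁻⁴ s⁻².
N = √(4.0710 × 10⁻⁴) = 0.020177 rad s⁻¹ ≈ 0.0202 rad s⁻¹.

0.0202 rad s⁻¹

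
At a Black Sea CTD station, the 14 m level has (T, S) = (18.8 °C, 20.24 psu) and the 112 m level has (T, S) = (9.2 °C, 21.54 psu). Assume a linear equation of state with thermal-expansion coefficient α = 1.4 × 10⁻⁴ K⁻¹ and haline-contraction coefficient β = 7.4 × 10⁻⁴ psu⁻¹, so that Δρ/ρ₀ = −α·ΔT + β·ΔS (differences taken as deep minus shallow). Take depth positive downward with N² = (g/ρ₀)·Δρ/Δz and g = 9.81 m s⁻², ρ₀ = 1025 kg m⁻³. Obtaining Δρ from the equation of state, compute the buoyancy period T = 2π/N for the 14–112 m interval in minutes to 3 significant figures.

ΔT = -9.6 K, ΔS = +1.30 psu (deep − shallow).
Δρ/ρ₀ = −αΔT + βΔS = 1.344 × 10⁻³ + 9.62 × 10⁻⁴ = 2.306 × 10⁻³, so Δρ ≈ 2.364 kg m⁻³.
N² = (g/ρ₀)·Δρ/Δz = g·(Δρ/ρ₀)/Δz = 9.81 × 2.306 × 10⁻³ / 98 = 2.3084 × 10⁻⁴ s⁻².
N = √(2.3084 × 10⁻⁴) = 0.015193 rad s⁻¹ → T = 2π/N = 413.56 s = 6.8927 min ≈ 6.89 min.

6.89 min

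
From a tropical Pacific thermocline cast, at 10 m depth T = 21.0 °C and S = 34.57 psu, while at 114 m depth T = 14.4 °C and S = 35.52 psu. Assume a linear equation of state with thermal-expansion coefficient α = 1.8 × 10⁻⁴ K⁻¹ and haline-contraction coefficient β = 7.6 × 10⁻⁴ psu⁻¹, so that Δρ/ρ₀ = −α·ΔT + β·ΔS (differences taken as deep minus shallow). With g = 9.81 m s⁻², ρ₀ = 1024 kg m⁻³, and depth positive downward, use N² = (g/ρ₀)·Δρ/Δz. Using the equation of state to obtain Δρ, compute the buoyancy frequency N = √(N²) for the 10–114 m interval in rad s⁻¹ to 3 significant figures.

ΔT = -6.6 K, ΔS = +0.95 psu (deep − shallow).
Δρ/ρ₀ = −αΔT + βΔS = 1.188 × 10⁻³ + 7.22 × 10⁻⁴ = 1.91 × 10⁻³, so Δρ ≈ 1.956 kg m⁻³.
N² = (g/ρ₀)·Δρ/Δz = g·(Δρ/ρ₀)/Δz = 9.81 × 1.91 × 10⁻³ / 104 = 1.8016 × 10⁻⁴ s⁻².
N = √(1.8016 × 10⁻⁴) = 0.013422 rad s⁻¹ ≈ 0.0134 rad s⁻¹.

0.0134 rad s⁻¹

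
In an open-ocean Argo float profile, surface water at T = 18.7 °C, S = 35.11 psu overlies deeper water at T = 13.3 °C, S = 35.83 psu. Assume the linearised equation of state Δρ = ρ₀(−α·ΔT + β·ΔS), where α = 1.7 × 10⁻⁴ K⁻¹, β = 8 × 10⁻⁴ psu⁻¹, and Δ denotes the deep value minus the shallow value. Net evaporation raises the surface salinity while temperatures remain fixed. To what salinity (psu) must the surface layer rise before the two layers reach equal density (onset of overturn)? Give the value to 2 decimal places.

Neutral buoyancy requires −α(T_deep − T_surf) + β(S_deep − S_surf′) = 0.
S_surf′ = S_deep − (α/β)·ΔT = 35.83 − (1.7 × 10⁻⁴/8 × 10⁻⁴)·(-5.4) = 36.9775 psu.
Increase required: 36.9775 − 35.11 = 1.8675 psu.

36.98 psu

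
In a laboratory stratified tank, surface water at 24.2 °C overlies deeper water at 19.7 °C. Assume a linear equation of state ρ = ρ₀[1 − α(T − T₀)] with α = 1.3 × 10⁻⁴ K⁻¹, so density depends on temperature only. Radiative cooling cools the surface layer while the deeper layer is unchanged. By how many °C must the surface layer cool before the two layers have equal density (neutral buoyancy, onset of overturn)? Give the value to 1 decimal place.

With temperature the only control, equal density requires T_surf′ = T_deep.
T_surf′ = 19.7 °C.
Cooling required: 24.2 − 19.7 = 4.5 °C.

4.5 °C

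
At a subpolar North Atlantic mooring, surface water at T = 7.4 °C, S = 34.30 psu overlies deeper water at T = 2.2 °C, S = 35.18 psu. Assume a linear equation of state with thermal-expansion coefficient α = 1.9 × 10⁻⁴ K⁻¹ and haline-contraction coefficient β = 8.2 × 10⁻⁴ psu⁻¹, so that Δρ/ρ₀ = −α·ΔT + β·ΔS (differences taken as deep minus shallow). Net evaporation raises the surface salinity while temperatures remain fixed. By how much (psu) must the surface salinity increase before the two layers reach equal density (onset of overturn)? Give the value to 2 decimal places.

Neutral buoyancy requires −α(T_deep − T_surf) + β(S_deep − S_surf′) = 0.
S_surf′ = S_deep − (α/β)·ΔT = 35.18 − (1.9 × 10⁻⁴/8.2 × 10⁻⁴)·(-5.2) = 36.3849 psu.
Increase required: 36.3849 − 34.30 = 2.0849 psu.

2.08 psu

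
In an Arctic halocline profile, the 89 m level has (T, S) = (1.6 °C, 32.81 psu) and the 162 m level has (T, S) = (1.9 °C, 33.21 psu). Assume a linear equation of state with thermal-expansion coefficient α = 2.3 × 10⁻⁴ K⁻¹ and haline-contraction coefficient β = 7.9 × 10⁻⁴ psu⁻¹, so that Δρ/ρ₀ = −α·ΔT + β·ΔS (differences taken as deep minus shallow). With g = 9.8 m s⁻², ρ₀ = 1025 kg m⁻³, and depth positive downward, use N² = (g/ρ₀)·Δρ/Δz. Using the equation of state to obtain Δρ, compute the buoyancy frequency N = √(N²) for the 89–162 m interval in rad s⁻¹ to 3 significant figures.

ΔT = +0.3 K, ΔS = +0.40 psu (deep − shallow).
Δρ/ρ₀ = −αΔT + βΔS = -6.90 × 10⁻⁵ + 3.16 × 10⁻⁴ = 2.47 × 10⁻⁴, so Δρ ≈ 0.2532 kg m⁻³.
N² = (g/ρ₀)·Δρ/Δz = g·(Δρ/ρ₀)/Δz = 9.8 × 2.47 × 10⁻⁴ / 73 = 3.3159 × 10⁻⁵ s⁻².
N = √(3.3159 × 10⁻⁵) = 5.7584 × 10⁻³ rad s⁻¹ ≈ 5.76 × 10⁻³ rad s⁻¹.

5.76 × 10⁻³ rad s⁻¹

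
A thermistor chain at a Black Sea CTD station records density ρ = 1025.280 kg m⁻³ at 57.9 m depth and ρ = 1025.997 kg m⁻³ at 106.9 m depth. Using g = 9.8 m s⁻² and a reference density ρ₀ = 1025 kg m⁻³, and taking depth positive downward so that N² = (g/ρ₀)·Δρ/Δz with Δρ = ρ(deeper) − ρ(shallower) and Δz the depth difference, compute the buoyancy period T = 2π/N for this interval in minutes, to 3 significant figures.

Δρ = 1025.997 − 1025.280 = 0.717 kg m⁻³ over Δz = 106.9 − 57.9 = 49 m.
N² = (9.8/1025) × (0.717/49) = 1.3990 × 10⁻⁴ s⁻².
N = √(1.3990 × 10⁻⁴) = 0.011828 rad s⁻¹, so T = 2π/N = 531.21 s = 8.8535 min ≈ 8.85 min.
N² > 0, so the interval is statically stable.

8.85 min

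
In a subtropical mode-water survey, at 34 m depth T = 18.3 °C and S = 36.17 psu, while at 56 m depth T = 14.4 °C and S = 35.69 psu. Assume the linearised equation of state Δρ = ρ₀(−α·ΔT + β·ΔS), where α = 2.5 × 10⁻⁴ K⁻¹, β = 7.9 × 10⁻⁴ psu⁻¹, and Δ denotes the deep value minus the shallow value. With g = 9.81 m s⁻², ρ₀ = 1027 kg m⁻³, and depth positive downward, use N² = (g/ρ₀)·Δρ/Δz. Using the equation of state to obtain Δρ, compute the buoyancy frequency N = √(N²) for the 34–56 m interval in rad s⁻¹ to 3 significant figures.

ΔT = -3.9 K, ΔS = -0.48 psu (deep − shallow).
Δρ/ρ₀ = −αΔT + βΔS = 9.75 × 10⁻⁴ − 3.792 × 10⁻⁴ = 5.958 × 10⁻⁴, so Δρ ≈ 0.6119 kg m⁻³.
N² = (g/ρ₀)·Δρ/Δz = g·(Δρ/ρ₀)/Δz = 9.81 × 5.958 × 10⁻⁴ / 22 = 2.6567 × 10⁻⁴ s⁻².
N = √(2.6567 × 10⁻⁴) = 0.016299 rad s⁻¹ ≈ 0.0163 rad s⁻¹.

0.0163 rad s⁻¹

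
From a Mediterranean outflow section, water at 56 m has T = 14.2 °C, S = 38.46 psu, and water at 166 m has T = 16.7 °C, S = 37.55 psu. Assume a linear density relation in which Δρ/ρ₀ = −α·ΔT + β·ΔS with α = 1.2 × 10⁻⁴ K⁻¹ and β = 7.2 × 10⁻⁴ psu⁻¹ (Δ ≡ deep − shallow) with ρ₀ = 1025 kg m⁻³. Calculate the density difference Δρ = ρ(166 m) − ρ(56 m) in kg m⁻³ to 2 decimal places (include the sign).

-0.98 kg m⁻³

ΔT = +2.5 K, ΔS = -0.91 psu (deep − shallow).
Δρ/ρ₀ = −(1.2 × 10⁻⁴)(+2.5) + (7.2 × 10⁻⁴)(-0.91) = -9.552 × 10⁻⁴.
Δρ = 1025 × (-9.552 × 10⁻⁴) = -0.98 kg m⁻³.
Negative Δρ: lighter below, statically unstable.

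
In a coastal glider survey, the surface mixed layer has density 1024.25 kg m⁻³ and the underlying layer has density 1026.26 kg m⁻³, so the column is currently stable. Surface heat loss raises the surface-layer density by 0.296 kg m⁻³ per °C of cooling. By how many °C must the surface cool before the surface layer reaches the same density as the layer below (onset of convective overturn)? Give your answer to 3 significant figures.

6.79 °C

Density deficit of the surface layer: 1026.26 − 1024.25 = 2.01 kg m⁻³.
Required change = 2.01 / 0.296 = 6.79 °C.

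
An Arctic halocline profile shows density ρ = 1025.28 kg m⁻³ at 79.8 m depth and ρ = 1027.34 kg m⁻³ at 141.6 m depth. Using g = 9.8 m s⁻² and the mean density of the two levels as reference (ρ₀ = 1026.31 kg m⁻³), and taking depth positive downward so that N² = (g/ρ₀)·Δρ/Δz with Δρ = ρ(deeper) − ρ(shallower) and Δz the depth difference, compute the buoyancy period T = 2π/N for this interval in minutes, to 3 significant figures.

Δρ = 1027.34 − 1025.28 = 2.06 kg m⁻³ over Δz = 141.6 − 79.8 = 61.8 m.
N² = (9.8/1026.31) × (2.06/61.8) = 3.1829 × 10⁻⁴ s⁻².
N = √(3.1829 × 10⁻⁴) = 0.017841 rad s⁻¹, so T = 2π/N = 352.18 s = 5.8697 min ≈ 5.87 min.

5.87 min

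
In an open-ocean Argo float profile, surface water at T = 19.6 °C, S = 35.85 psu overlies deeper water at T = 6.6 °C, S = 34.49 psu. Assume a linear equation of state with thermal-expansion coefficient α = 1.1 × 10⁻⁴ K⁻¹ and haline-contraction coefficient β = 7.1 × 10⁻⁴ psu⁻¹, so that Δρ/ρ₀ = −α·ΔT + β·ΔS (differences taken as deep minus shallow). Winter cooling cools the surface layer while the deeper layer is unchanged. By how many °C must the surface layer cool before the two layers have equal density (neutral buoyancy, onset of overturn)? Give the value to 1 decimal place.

4.2 °C

Neutral buoyancy requires Δρ = 0, i.e. −α(T_deep − T_surf′) + β(S_deep − S_surf) = 0.
T_surf′ = T_deep − (β/α)·ΔS = 6.6 − (7.1 × 10⁻⁴/1.1 × 10⁻⁴)·(-1.36) = 15.378 °C.
Cooling required: 19.6 − (15.378) = 4.222 °C.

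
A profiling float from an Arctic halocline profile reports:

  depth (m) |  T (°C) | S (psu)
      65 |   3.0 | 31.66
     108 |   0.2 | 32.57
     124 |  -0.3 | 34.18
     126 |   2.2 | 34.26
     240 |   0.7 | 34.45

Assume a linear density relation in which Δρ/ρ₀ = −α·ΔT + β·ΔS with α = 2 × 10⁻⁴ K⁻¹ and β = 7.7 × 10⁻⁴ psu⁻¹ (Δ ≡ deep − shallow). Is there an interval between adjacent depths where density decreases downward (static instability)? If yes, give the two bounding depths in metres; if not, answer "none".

Evaluate Δρ/ρ₀ = −αΔT + βΔS across each adjacent pair:
  65–108 m: −αΔT+βΔS = −(2 × 10⁻⁴)(-2.8)+(7.7 × 10⁻⁴)(+0.91) = 1.3 × 10⁻³ → stable
  108–124 m: −αΔT+βΔS = −(2 × 10⁻⁴)(-0.5)+(7.7 × 10⁻⁴)(+1.61) = 1.3 × 10⁻³ → stable
  124–126 m: −αΔT+βΔS = −(2 × 10⁻⁴)(+2.5)+(7.7 × 10⁻⁴)(+0.08) = -4.4 × 10⁻⁴ → UNSTABLE
  126–240 m: −αΔT+βΔS = −(2 × 10⁻⁴)(-1.5)+(7.7 × 10⁻⁴)(+0.19) = 4.5 × 10⁻⁴ → stable
The 124–126 m interval has Δρ < 0: lighter water underlies denser water.

124–126 m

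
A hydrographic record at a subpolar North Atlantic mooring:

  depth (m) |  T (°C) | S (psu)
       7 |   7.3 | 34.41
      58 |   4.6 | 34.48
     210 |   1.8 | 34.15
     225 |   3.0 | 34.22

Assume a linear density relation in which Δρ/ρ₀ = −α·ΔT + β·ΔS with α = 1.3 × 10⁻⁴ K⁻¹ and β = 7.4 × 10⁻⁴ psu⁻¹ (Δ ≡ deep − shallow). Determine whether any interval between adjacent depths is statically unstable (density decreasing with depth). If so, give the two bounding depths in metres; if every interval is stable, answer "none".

210–225 m

Evaluate Δρ/ρ₀ = −αΔT + βΔS across each adjacent pair:
  7–58 m: −αΔT+βΔS = −(1.3 × 10⁻⁴)(-2.7)+(7.4 × 10⁻⁴)(+0.07) = 4.0 × 10⁻⁴ → stable
  58–210 m: −αΔT+βΔS = −(1.3 × 10⁻⁴)(-2.8)+(7.4 × 10⁻⁴)(-0.33) = 1.2 × 10⁻⁴ → stable
  210–225 m: −αΔT+βΔS = −(1.3 × 10⁻⁴)(+1.2)+(7.4 × 10⁻⁴)(+0.07) = -1.0 × 10⁻⁴ → UNSTABLE
The 210–225 m interval has Δρ < 0: lighter water underlies denser water.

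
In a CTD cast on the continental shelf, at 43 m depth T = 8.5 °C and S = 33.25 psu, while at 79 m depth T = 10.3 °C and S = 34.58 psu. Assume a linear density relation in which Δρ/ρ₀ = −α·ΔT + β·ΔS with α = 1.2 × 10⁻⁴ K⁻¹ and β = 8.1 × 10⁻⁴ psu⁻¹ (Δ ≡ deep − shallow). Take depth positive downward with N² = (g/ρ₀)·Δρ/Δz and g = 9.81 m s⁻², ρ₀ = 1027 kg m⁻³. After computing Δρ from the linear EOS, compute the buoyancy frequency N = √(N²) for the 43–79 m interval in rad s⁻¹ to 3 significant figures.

0.0153 rad s⁻¹

ΔT = +1.8 K, ΔS = +1.33 psu (deep − shallow).
Δρ/ρ₀ = −αΔT + βΔS = -2.16 × 10⁻⁴ + 1.0773 × 10⁻³ = 8.613 × 10⁻⁴, so Δρ ≈ 0.8846 kg m⁻³.
N² = (g/ρ₀)·Δρ/Δz = g·(Δρ/ρ₀)/Δz = 9.81 × 8.613 × 10⁻⁴ / 36 = 2.3470 × 10⁻⁴ s⁻².
N = √(2.3470 × 10⁻⁴) = 0.015320 rad s⁻¹ ≈ 0.0153 rad s⁻¹.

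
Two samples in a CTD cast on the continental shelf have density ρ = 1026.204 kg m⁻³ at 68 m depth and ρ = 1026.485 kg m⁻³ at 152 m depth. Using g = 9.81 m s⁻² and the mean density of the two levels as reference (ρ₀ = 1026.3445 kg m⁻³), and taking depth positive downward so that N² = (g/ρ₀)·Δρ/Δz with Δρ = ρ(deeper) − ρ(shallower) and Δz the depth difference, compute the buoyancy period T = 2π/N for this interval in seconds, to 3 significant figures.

1.11 × 10³ s

Δρ = 1026.485 − 1026.204 = 0.281 kg m⁻³ over Δz = 152 − 68 = 84 m.
N² = (9.81/1026.3445) × (0.281/84) = 3.1974 × 10⁻⁵ s⁻².
N = √(3.1974 × 10⁻⁵) = 5.6546 × 10⁻³ rad s⁻¹, so T = 2π/N = 1.1112 × 10³ s ≈ 1.11 × 10³ s.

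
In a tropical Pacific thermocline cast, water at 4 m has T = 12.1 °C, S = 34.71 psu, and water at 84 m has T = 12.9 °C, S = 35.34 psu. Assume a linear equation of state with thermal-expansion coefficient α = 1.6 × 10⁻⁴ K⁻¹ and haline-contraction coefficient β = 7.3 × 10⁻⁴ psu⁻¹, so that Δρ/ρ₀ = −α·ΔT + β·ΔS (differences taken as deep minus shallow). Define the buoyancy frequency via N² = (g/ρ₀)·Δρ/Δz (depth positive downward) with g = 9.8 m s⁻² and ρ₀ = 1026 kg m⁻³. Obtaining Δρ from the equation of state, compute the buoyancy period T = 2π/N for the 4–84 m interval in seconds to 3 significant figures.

ΔT = +0.8 K, ΔS = +0.63 psu (deep − shallow).
Δρ/ρ₀ = −αΔT + βΔS = -1.28 × 10⁻⁴ + 4.599 × 10⁻⁴ = 3.319 × 10⁻⁴, so Δρ ≈ 0.3405 kg m⁻³.
N² = (g/ρ₀)·Δρ/Δz = g·(Δρ/ρ₀)/Δz = 9.8 × 3.319 × 10⁻⁴ / 80 = 4.0658 × 10⁻⁵ s⁻².
N = √(4.0658 × 10⁻⁵) = 6.3764 × 10⁻³ rad s⁻¹ → T = 2π/N = 985.38 s ≈ 985 s.

985 s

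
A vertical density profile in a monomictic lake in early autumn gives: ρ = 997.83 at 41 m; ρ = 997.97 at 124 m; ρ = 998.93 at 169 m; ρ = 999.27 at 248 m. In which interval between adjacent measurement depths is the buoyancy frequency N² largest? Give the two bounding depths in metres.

124–169 m

Compute the density gradient over each adjacent pair:
  41–124 m: Δρ/Δz = 0.14/83 = 1.7 × 10⁻³ kg m⁻⁴
  124–169 m: Δρ/Δz = 0.96/45 = 0.021 kg m⁻⁴
  169–248 m: Δρ/Δz = 0.34/79 = 4.3 × 10⁻³ kg m⁻⁴
The largest gradient is in the 124–169 m interval — the pycnocline.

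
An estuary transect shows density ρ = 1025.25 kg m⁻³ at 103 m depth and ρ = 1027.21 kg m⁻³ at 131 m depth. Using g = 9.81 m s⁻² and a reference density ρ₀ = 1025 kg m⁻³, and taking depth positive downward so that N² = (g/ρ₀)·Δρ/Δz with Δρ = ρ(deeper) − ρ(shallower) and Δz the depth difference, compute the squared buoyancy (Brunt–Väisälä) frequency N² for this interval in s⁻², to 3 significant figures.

6.70 × 10⁻⁴ s⁻²

Δρ = 1027.21 − 1025.25 = 1.96 kg m⁻³ over Δz = 131 − 103 = 28 m.
N² = (9.81/1025) × (1.96/28) = 6.6995 × 10⁻⁴ s⁻² ≈ 6.70 × 10⁻⁴ s⁻².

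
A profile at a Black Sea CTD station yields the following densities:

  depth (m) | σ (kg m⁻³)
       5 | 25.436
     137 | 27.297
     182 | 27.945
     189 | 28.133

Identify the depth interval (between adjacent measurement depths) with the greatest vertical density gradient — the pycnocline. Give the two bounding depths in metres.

182–189 m

Compute the density gradient over each adjacent pair:
  5–137 m: Δρ/Δz = 1.861/132 = 0.014 kg m⁻⁴
  137–182 m: Δρ/Δz = 0.648/45 = 0.014 kg m⁻⁴
  182–189 m: Δρ/Δz = 0.188/7 = 0.027 kg m⁻⁴
The largest gradient is in the 182–189 m interval — the pycnocline.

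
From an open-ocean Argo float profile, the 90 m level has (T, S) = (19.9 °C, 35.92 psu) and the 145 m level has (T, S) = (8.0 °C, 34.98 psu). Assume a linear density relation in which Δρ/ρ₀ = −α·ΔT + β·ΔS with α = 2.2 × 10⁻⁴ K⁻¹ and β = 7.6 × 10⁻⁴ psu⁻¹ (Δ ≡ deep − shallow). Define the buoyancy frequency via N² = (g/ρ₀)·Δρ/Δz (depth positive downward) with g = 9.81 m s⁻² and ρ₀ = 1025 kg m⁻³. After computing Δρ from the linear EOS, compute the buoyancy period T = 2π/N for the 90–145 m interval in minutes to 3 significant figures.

ΔT = -11.9 K, ΔS = -0.94 psu (deep − shallow).
Δρ/ρ₀ = −αΔT + βΔS = 2.618 × 10⁻³ − 7.144 × 10⁻⁴ = 1.9036 × 10⁻³, so Δρ ≈ 1.951 kg m⁻³.
N² = (g/ρ₀)·Δρ/Δz = g·(Δρ/ρ₀)/Δz = 9.81 × 1.9036 × 10⁻³ / 55 = 3.3953 × 10⁻⁴ s⁻².
N = √(3.3953 × 10⁻⁴) = 0.018426 rad s⁻¹ → T = 2π/N = 341.00 s = 5.6833 min ≈ 5.68 min.

5.68 min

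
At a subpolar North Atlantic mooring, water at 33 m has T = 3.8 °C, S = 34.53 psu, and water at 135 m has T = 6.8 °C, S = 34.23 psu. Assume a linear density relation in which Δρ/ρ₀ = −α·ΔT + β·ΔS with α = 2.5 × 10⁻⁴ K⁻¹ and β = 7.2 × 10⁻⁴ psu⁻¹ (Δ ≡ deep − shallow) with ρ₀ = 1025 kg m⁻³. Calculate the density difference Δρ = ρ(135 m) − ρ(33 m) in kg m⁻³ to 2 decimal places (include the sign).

ΔT = +3.0 K, ΔS = -0.30 psu (deep − shallow).
Δρ/ρ₀ = −(2.5 × 10⁻⁴)(+3.0) + (7.2 × 10⁻⁴)(-0.30) = -9.66 × 10⁻⁴.
Δρ = 1025 × (-9.66 × 10⁻⁴) = -0.99 kg m⁻³.
Negative Δρ: lighter below, statically unstable.

-0.99 kg m⁻³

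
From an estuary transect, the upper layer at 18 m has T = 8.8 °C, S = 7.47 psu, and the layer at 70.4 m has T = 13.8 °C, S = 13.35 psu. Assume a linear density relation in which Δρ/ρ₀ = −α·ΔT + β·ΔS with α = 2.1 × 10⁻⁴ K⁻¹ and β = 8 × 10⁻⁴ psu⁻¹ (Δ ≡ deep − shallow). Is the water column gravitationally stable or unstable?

stable

ΔT = 13.8 − 8.8 = +5.0 K and ΔS = 13.35 − 7.47 = +5.88 psu (deep − shallow).
−αΔT = -1.05 × 10⁻³; βΔS = 4.704 × 10⁻³; sum Δρ/ρ₀ = 3.654 × 10⁻³.
Δρ/ρ₀ > 0, so Δρ > 0: deeper water is denser → statically stable.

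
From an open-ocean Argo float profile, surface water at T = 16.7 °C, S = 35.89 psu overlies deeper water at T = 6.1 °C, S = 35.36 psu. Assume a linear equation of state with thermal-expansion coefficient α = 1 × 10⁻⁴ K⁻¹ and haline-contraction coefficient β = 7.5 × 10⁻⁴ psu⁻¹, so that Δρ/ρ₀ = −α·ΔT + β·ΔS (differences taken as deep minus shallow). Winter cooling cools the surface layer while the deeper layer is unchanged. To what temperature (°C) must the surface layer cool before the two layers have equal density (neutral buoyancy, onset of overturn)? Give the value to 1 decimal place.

Neutral buoyancy requires Δρ = 0, i.e. −α(T_deep − T_surf′) + β(S_deep − S_surf) = 0.
T_surf′ = T_deep − (β/α)·ΔS = 6.1 − (7.5 × 10⁻⁴/1 × 10⁻⁴)·(-0.53) = 10.075 °C.
Cooling required: 16.7 − (10.075) = 6.625 °C.

10.1 °C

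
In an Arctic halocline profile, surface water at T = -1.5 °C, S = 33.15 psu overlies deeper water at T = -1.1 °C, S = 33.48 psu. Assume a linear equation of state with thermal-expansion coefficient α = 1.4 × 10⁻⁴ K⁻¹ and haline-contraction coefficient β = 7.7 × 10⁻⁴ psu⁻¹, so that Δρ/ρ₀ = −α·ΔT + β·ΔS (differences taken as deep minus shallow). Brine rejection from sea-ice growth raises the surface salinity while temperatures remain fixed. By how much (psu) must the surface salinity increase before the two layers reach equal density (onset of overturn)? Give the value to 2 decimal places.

0.26 psu

Neutral buoyancy requires −α(T_deep − T_surf) + β(S_deep − S_surf′) = 0.
S_surf′ = S_deep − (α/β)·ΔT = 33.48 − (1.4 × 10⁻⁴/7.7 × 10⁻⁴)·(+0.4) = 33.4073 psu.
Increase required: 33.4073 − 33.15 = 0.2573 psu.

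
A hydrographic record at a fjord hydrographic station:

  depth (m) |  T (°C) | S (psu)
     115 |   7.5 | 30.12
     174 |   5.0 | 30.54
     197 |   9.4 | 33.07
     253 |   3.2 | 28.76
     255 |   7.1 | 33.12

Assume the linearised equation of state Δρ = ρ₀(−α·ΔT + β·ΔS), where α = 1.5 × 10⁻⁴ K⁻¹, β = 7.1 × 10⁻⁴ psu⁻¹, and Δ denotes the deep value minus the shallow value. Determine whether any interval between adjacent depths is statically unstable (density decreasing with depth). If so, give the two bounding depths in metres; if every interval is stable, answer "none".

Evaluate Δρ/ρ₀ = −αΔT + βΔS across each adjacent pair:
  115–174 m: −αΔT+βΔS = −(1.5 × 10⁻⁴)(-2.5)+(7.1 × 10⁻⁴)(+0.42) = 6.7 × 10⁻⁴ → stable
  174–197 m: −αΔT+βΔS = −(1.5 × 10⁻⁴)(+4.4)+(7.1 × 10⁻⁴)(+2.53) = 1.1 × 10⁻³ → stable
  197–253 m: −αΔT+βΔS = −(1.5 × 10⁻⁴)(-6.2)+(7.1 × 10⁻⁴)(-4.31) = -2.1 × 10⁻³ → UNSTABLE
  253–255 m: −αΔT+βΔS = −(1.5 × 10⁻⁴)(+3.9)+(7.1 × 10⁻⁴)(+4.36) = 2.5 × 10⁻³ → stable
The 197–253 m interval has Δρ < 0: lighter water underlies denser water.

197–253 m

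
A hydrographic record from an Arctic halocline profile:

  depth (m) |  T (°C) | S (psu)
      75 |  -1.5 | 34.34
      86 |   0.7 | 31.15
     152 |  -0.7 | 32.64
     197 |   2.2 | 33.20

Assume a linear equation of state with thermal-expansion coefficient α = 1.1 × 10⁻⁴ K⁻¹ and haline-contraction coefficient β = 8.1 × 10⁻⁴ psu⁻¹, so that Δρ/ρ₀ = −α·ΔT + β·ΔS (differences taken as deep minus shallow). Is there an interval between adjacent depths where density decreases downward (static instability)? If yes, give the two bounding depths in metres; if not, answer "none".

Evaluate Δρ/ρ₀ = −αΔT + βΔS across each adjacent pair:
  75–86 m: −αΔT+βΔS = −(1.1 × 10⁻⁴)(+2.2)+(8.1 × 10⁻⁴)(-3.19) = -2.8 × 10⁻³ → UNSTABLE
  86–152 m: −αΔT+βΔS = −(1.1 × 10⁻⁴)(-1.4)+(8.1 × 10⁻⁴)(+1.49) = 1.4 × 10⁻³ → stable
  152–197 m: −αΔT+βΔS = −(1.1 × 10⁻⁴)(+2.9)+(8.1 × 10⁻⁴)(+0.56) = 1.3 × 10⁻⁴ → stable
The 75–86 m interval has Δρ < 0: lighter water underlies denser water.

75–86 m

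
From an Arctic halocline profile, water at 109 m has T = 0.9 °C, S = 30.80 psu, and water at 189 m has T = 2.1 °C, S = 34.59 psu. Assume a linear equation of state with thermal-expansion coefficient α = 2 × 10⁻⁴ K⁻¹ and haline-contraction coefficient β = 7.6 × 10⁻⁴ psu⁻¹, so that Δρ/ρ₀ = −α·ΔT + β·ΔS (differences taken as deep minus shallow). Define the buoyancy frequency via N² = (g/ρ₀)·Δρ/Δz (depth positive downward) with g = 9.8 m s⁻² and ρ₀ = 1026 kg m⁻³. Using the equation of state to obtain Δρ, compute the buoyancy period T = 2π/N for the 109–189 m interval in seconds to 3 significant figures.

ΔT = +1.2 K, ΔS = +3.79 psu (deep − shallow).
Δρ/ρ₀ = −αΔT + βΔS = -2.40 × 10⁻⁴ + 2.8804 × 10⁻³ = 2.6404 × 10⁻³, so Δρ ≈ 2.709 kg m⁻³.
N² = (g/ρ₀)·Δρ/Δz = g·(Δρ/ρ₀)/Δz = 9.8 × 2.6404 × 10⁻³ / 80 = 3.2345 × 10⁻⁴ s⁻².
N = √(3.2345 × 10⁻⁴) = 0.017985 rad s⁻¹ → T = 2π/N = 349.36 s ≈ 349 s.

349 s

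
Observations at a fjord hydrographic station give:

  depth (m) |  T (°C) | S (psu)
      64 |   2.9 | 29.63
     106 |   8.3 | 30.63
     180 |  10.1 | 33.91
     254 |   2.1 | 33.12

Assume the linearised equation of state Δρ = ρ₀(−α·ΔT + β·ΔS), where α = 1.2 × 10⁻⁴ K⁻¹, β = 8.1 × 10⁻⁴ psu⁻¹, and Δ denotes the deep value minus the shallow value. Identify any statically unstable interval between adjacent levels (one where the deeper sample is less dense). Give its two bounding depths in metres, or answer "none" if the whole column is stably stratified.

none

Evaluate Δρ/ρ₀ = −αΔT + βΔS across each adjacent pair:
  64–106 m: −αΔT+βΔS = −(1.2 × 10⁻⁴)(+5.4)+(8.1 × 10⁻⁴)(+1.00) = 1.6 × 10⁻⁴ → stable
  106–180 m: −αΔT+βΔS = −(1.2 × 10⁻⁴)(+1.8)+(8.1 × 10⁻⁴)(+3.28) = 2.4 × 10⁻³ → stable
  180–254 m: −αΔT+βΔS = −(1.2 × 10⁻⁴)(-8.0)+(8.1 × 10⁻⁴)(-0.79) = 3.2 × 10⁻⁴ → stable
Every interval has Δρ > 0: the column is stably stratified throughout.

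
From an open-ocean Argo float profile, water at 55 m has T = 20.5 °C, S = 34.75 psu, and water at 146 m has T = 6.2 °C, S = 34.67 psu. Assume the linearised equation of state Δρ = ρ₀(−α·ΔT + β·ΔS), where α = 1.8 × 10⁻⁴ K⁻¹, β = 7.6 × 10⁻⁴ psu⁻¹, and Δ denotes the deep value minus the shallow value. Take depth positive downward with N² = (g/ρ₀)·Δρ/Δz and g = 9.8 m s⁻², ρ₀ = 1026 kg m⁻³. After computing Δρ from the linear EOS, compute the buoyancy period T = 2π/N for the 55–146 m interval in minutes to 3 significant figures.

6.37 min

ΔT = -14.3 K, ΔS = -0.08 psu (deep − shallow).
Δρ/ρ₀ = −αΔT + βΔS = 2.574 × 10⁻³ − 6.08 × 10⁻⁵ = 2.5132 × 10⁻³, so Δρ ≈ 2.579 kg m⁻³.
N² = (g/ρ₀)·Δρ/Δz = g·(Δρ/ρ₀)/Δz = 9.8 × 2.5132 × 10⁻³ / 91 = 2.7065 × 10⁻⁴ s⁻².
N = √(2.7065 × 10⁻⁴) = 0.016451 rad s⁻¹ → T = 2π/N = 381.93 s = 6.3655 min ≈ 6.37 min.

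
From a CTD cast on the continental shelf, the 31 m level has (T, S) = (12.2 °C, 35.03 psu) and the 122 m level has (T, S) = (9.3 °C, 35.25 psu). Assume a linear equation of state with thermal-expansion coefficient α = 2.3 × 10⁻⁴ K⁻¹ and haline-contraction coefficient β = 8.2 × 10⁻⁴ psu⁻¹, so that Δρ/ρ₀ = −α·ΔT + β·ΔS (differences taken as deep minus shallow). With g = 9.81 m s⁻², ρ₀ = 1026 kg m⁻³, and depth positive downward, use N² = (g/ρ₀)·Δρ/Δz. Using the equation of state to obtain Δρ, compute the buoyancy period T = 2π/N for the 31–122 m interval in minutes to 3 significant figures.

ΔT = -2.9 K, ΔS = +0.22 psu (deep − shallow).
Δρ/ρ₀ = −αΔT + βΔS = 6.67 × 10⁻⁴ + 1.804 × 10⁻⁴ = 8.474 × 10⁻⁴, so Δρ ≈ 0.8694 kg m⁻³.
N² = (g/ρ₀)·Δρ/Δz = g·(Δρ/ρ₀)/Δz = 9.81 × 8.474 × 10⁻⁴ / 91 = 9.1352 × 10⁻⁵ s⁻².
N = √(9.1352 × 10⁻⁵) = 9.5578 × 10⁻³ rad s⁻¹ → T = 2π/N = 657.39 s = 10.957 min ≈ 11.0 min.

11.0 min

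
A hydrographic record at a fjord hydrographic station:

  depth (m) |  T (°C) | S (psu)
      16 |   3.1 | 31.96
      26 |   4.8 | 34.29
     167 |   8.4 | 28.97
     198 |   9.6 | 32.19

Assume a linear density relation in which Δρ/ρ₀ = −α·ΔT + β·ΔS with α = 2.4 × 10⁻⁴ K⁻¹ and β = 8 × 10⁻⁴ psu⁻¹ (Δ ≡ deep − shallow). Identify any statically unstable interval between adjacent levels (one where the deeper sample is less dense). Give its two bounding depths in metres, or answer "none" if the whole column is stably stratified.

26–167 m

Evaluate Δρ/ρ₀ = −αΔT + βΔS across each adjacent pair:
  16–26 m: −αΔT+βΔS = −(2.4 × 10⁻⁴)(+1.7)+(8 × 10⁻⁴)(+2.33) = 1.5 × 10⁻³ → stable
  26–167 m: −αΔT+βΔS = −(2.4 × 10⁻⁴)(+3.6)+(8 × 10⁻⁴)(-5.32) = -5.1 × 10⁻³ → UNSTABLE
  167–198 m: −αΔT+βΔS = −(2.4 × 10⁻⁴)(+1.2)+(8 × 10⁻⁴)(+3.22) = 2.3 × 10⁻³ → stable
The 26–167 m interval has Δρ < 0: lighter water underlies denser water.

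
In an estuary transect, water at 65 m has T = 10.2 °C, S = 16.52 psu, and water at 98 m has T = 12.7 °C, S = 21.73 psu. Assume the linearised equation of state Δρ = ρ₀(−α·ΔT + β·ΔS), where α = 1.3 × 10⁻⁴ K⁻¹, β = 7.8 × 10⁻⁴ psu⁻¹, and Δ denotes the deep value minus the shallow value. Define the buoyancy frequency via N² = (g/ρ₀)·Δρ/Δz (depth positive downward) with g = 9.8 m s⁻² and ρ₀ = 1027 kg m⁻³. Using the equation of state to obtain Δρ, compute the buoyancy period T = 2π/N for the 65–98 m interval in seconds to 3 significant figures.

ΔT = +2.5 K, ΔS = +5.21 psu (deep − shallow).
Δρ/ρ₀ = −αΔT + βΔS = -3.25 × 10⁻⁴ + 4.0638 × 10⁻³ = 3.7388 × 10⁻³, so Δρ ≈ 3.840 kg m⁻³.
N² = (g/ρ₀)·Δρ/Δz = g·(Δρ/ρ₀)/Δz = 9.8 × 3.7388 × 10⁻³ / 33 = 1.1103 × 10⁻³ s⁻².
N = √(1.1103 × 10⁻³) = 0.033321 rad s⁻¹ → T = 2π/N = 188.57 s ≈ 189 s.

189 s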